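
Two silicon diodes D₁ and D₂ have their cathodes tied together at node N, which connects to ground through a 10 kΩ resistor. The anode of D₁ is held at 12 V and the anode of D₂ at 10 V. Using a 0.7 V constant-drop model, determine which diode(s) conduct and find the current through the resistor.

Assume both conduct. Then node N would need to be at both 12−0.7 = 11.3 V and 10−0.7 = 9.3 V, which is impossible.
Assume only D₁ conducts: V_N = 12 − 0.7 = 11.3 V, so I_R = 11.3/10 = 1.13 mA.
Check D₂: its anode-to-cathode voltage is 10 − 11.3 = -1.3 V < 0.7 V, so it is off. The assumption is consistent.

Only D₁ conducts; I_R ≈ 1.1 mA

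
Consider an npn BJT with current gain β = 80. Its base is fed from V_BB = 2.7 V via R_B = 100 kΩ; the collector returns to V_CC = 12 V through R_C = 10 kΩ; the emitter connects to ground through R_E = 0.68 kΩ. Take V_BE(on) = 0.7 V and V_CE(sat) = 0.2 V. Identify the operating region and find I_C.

Assume active. Base-emitter loop: I_B = (V_BB − V_BE)/(R_B + (β+1)R_E) = (2.7 − 0.7)/(100 + 81×0.68) = 0.0129 mA.
I_C = β·I_B = 80×0.0129 = 1.03 mA.
V_CE = V_CC − I_C·R_C − I_E·R_E = 12 − 1.03×10 − 1.04×0.68 = 0.972 V > V_CE(sat), so the active-region assumption holds.

active; I_C ≈ 1 mA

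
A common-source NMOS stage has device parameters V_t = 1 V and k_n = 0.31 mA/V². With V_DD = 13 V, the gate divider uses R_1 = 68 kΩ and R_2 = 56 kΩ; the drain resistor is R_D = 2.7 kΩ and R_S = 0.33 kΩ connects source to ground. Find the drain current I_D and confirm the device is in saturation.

V_G = V_DD·R_2/(R_1+R_2) = 13×56/124 = 5.87 V.
Assume saturation: I_D = (k_n/2)(V_GS − V_t)² with V_GS = V_G − I_D·R_S = 5.87 − 0.33·I_D.
Substituting gives 0.0169·I_D² − 1.5·I_D + 3.68 = 0, with roots I_D = 2.53 or 86.2 mA.
The root I_D = 86.2 mA gives V_GS = -22.6 V ≤ V_t, so take I_D = 2.53 mA.
Then V_GS = 5.04 V and V_DS = V_DD − I_D(R_D+R_S) = 13 − 2.53×3.03 = 5.34 V.
Saturation requires V_DS ≥ V_GS − V_t = 4.04 V; 5.34 ≥ 4.04 ✓.

I_D ≈ 2.5 mA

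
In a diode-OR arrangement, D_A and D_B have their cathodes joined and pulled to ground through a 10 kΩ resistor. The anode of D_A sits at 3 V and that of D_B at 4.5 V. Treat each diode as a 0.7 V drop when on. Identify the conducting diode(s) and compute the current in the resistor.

Only D_B conducts; I_R ≈ 0.38 mA

Assume both conduct. Then node N would need to be at both 3−0.7 = 2.3 V and 4.5−0.7 = 3.8 V, which is impossible.
Assume only D_B conducts: V_N = 4.5 − 0.7 = 3.8 V, so I_R = 3.8/10 = 0.38 mA.
Check D_A: its anode-to-cathode voltage is 3 − 3.8 = -0.8 V < 0.7 V, so it is off. The assumption is consistent.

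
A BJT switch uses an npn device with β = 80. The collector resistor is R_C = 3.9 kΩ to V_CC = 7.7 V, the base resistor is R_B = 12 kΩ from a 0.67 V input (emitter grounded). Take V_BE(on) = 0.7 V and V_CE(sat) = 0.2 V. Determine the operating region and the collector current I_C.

V_BB = 0.67 V ≤ V_BE(on) = 0.7 V, so the base-emitter junction is not forward biased.
The transistor is in cutoff: I_B = I_C = 0.

cutoff; I_C ≈ 0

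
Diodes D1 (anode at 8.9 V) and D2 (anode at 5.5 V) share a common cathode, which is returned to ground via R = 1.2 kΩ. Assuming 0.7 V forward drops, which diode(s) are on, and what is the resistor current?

Only D1 conducts; I_R ≈ 6.8 mA

Assume both conduct. Then node N would need to be at both 8.9−0.7 = 8.2 V and 5.5−0.7 = 4.8 V, which is impossible.
Assume only D1 conducts: V_N = 8.9 − 0.7 = 8.2 V, so I_R = 8.2/1.2 = 6.83 mA.
Check D2: its anode-to-cathode voltage is 5.5 − 8.2 = -2.7 V < 0.7 V, so it is off. The assumption is consistent.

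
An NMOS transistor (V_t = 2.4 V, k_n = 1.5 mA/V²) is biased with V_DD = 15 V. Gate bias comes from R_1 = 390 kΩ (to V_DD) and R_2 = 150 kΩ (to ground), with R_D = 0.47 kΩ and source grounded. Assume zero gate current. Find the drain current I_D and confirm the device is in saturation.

I_D ≈ 2.3 mA

V_G = V_DD·R_2/(R_1+R_2) = 15×150/540 = 4.17 V. With the source grounded, V_GS = V_G = 4.17 V.
Assume saturation: I_D = (k_n/2)(V_GS − V_t)² = (1.5/2)×(4.17 − 2.4)² = 0.75×1.77² = 2.34 mA.
V_DS = V_DD − I_D·R_D = 15 − 2.34×0.47 = 13.9 V.
Saturation requires V_DS ≥ V_GS − V_t = 1.77 V; 13.9 ≥ 1.77 ✓.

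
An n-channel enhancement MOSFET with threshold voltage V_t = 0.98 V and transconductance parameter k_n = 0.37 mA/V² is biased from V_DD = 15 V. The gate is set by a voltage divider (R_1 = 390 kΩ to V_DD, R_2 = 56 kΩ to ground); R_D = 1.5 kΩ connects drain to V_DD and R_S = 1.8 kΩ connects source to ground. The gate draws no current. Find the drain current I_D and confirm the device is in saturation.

I_D ≈ 0.098 mA

V_G = V_DD·R_2/(R_1+R_2) = 15×56/446 = 1.88 V.
Assume saturation: I_D = (k_n/2)(V_GS − V_t)² with V_GS = V_G − I_D·R_S = 1.88 − 1.8·I_D.
Substituting gives 0.599·I_D² − 1.6·I_D + 0.151 = 0, with roots I_D = 0.0979 or 2.57 mA.
The root I_D = 2.57 mA gives V_GS = -2.75 V ≤ V_t, so take I_D = 0.0979 mA.
Then V_GS = 1.71 V and V_DS = V_DD − I_D(R_D+R_S) = 15 − 0.0979×3.3 = 14.7 V.
Saturation requires V_DS ≥ V_GS − V_t = 0.727 V; 14.7 ≥ 0.727 ✓.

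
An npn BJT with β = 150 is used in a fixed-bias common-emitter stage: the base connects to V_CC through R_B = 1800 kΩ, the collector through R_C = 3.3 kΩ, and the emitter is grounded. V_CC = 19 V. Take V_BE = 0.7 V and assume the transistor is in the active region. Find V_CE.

Base loop: V_CC = I_B·R_B + V_BE, so I_B = (19 − 0.7)/1800 kΩ = 0.0102 mA.
In the active region I_C = β·I_B = 150 × 0.0102 = 1.53 mA.
Collector loop: V_CE = V_CC − I_C·R_C = 19 − 1.53×3.3 = 14 V.
Since V_CE = 14 V > V_CE(sat) ≈ 0.2 V, the transistor is in the active region as assumed.

V_CE ≈ 14 V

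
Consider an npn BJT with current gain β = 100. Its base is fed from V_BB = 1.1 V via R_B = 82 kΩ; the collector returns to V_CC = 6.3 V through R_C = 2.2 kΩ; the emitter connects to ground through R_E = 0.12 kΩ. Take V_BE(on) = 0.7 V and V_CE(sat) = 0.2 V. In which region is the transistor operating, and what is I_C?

Assume active. Base-emitter loop: I_B = (V_BB − V_BE)/(R_B + (β+1)R_E) = (1.1 − 0.7)/(82 + 101×0.12) = 0.00425 mA.
I_C = β·I_B = 100×0.00425 = 0.425 mA.
V_CE = V_CC − I_C·R_C − I_E·R_E = 6.3 − 0.425×2.2 − 0.429×0.12 = 5.31 V > V_CE(sat), so the active-region assumption holds.

active; I_C ≈ 0.42 mA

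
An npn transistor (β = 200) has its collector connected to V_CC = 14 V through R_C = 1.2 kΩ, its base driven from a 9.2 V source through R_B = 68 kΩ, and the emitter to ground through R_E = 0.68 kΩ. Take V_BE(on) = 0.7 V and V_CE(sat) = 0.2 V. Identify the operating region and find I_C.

saturation; I_C ≈ 7.3 mA

Assume active: I_B = (9.2 − 0.7)/(68 + 201×0.68) = 0.0415 mA, I_C = β·I_B = 8.31 mA.
Then V_CE = 14 − 8.31×1.2 − 8.35×0.68 = -1.64 V < 0.2 V — the active assumption fails.
Re-solve with V_CE = 0.2 V. KCL at the emitter: V_E/R_E = (V_BB−0.7−V_E)/R_B + (V_CC−0.2−V_E)/R_C, giving V_E = 5.01 V.
I_C = (V_CC − 0.2 − V_E)/R_C = (13.8 − 5.01)/1.2 = 7.32 mA.
Check: I_B = (8.5 − 5.01)/68 = 0.0513 mA, and β·I_B = 10.3 mA > I_C, confirming saturation.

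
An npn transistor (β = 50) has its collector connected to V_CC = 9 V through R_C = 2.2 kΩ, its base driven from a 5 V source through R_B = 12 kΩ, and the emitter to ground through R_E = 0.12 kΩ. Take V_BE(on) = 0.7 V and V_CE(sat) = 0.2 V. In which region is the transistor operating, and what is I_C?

Assume active: I_B = (5 − 0.7)/(12 + 51×0.12) = 0.237 mA, I_C = β·I_B = 11.9 mA.
Then V_CE = 9 − 11.9×2.2 − 12.1×0.12 = -18.6 V < 0.2 V — the active assumption fails.
Re-solve with V_CE = 0.2 V. KCL at the emitter: V_E/R_E = (V_BB−0.7−V_E)/R_B + (V_CC−0.2−V_E)/R_C, giving V_E = 0.491 V.
I_C = (V_CC − 0.2 − V_E)/R_C = (8.8 − 0.491)/2.2 = 3.78 mA.
Check: I_B = (4.3 − 0.491)/12 = 0.317 mA, and β·I_B = 15.9 mA > I_C, confirming saturation.

saturation; I_C ≈ 3.8 mA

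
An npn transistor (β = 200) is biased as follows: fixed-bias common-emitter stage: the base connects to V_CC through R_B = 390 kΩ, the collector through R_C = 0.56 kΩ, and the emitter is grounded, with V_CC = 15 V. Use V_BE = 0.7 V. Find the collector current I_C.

Base loop: V_CC = I_B·R_B + V_BE, so I_B = (15 − 0.7)/390 kΩ = 0.0367 mA.
In the active region I_C = β·I_B = 200 × 0.0367 = 7.33 mA.
Collector loop: V_CE = V_CC − I_C·R_C = 15 − 7.33×0.56 = 10.9 V.
Since V_CE = 10.9 V > V_CE(sat) ≈ 0.2 V, the transistor is in the active region as assumed.

I_C ≈ 7.3 mA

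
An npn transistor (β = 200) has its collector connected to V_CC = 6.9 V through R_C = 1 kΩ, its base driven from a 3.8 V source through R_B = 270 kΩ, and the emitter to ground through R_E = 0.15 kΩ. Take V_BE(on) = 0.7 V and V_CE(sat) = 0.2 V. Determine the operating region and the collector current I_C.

Assume active. Base-emitter loop: I_B = (V_BB − V_BE)/(R_B + (β+1)R_E) = (3.8 − 0.7)/(270 + 201×0.15) = 0.0103 mA.
I_C = β·I_B = 200×0.0103 = 2.07 mA.
V_CE = V_CC − I_C·R_C − I_E·R_E = 6.9 − 2.07×1 − 2.08×0.15 = 4.52 V > V_CE(sat), so the active-region assumption holds.

active; I_C ≈ 2.1 mA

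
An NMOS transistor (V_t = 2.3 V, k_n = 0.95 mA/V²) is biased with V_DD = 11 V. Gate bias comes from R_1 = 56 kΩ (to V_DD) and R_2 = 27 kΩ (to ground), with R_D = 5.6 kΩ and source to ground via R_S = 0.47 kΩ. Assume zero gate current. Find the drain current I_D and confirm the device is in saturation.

V_G = V_DD·R_2/(R_1+R_2) = 11×27/83 = 3.58 V.
Assume saturation: I_D = (k_n/2)(V_GS − V_t)² with V_GS = V_G − I_D·R_S = 3.58 − 0.47·I_D.
Substituting gives 0.105·I_D² − 1.57·I_D + 0.776 = 0, with roots I_D = 0.512 or 14.5 mA.
The root I_D = 14.5 mA gives V_GS = -3.22 V ≤ V_t, so take I_D = 0.512 mA.
Then V_GS = 3.34 V and V_DS = V_DD − I_D(R_D+R_S) = 11 − 0.512×6.07 = 7.89 V.
Saturation requires V_DS ≥ V_GS − V_t = 1.04 V; 7.89 ≥ 1.04 ✓.

I_D ≈ 0.51 mA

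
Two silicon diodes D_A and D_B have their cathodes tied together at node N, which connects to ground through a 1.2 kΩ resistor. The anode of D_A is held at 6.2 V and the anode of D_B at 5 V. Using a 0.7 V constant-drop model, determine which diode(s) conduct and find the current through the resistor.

Assume both conduct. Then node N would need to be at both 6.2−0.7 = 5.5 V and 5−0.7 = 4.3 V, which is impossible.
Assume only D_A conducts: V_N = 6.2 − 0.7 = 5.5 V, so I_R = 5.5/1.2 = 4.58 mA.
Check D_B: its anode-to-cathode voltage is 5 − 5.5 = -0.5 V < 0.7 V, so it is off. The assumption is consistent.

Only D_A conducts; I_R ≈ 4.6 mA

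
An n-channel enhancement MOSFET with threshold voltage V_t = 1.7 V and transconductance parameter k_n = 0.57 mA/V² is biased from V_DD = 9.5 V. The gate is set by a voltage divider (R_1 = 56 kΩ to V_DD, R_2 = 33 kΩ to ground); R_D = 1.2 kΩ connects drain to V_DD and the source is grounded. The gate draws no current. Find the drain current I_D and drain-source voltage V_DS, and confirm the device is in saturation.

I_D ≈ 0.95 mA, V_DS ≈ 8.4 V

V_G = V_DD·R_2/(R_1+R_2) = 9.5×33/89 = 3.52 V. With the source grounded, V_GS = V_G = 3.52 V.
Assume saturation: I_D = (k_n/2)(V_GS − V_t)² = (0.57/2)×(3.52 − 1.7)² = 0.285×1.82² = 0.947 mA.
V_DS = V_DD − I_D·R_D = 9.5 − 0.947×1.2 = 8.36 V.
Saturation requires V_DS ≥ V_GS − V_t = 1.82 V; 8.36 ≥ 1.82 ✓.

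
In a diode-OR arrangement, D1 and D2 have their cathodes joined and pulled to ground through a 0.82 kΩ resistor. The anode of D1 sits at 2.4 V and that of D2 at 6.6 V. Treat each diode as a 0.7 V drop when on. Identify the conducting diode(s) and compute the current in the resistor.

Only D2 conducts; I_R ≈ 7.2 mA

Assume both conduct. Then node N would need to be at both 2.4−0.7 = 1.7 V and 6.6−0.7 = 5.9 V, which is impossible.
Assume only D2 conducts: V_N = 6.6 − 0.7 = 5.9 V, so I_R = 5.9/0.82 = 7.2 mA.
Check D1: its anode-to-cathode voltage is 2.4 − 5.9 = -3.5 V < 0.7 V, so it is off. The assumption is consistent.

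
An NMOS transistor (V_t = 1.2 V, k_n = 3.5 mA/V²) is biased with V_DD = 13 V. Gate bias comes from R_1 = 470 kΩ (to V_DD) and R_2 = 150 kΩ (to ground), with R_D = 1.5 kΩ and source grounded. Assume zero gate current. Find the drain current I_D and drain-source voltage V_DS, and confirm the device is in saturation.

I_D ≈ 6.6 mA, V_DS ≈ 3.1 V

V_G = V_DD·R_2/(R_1+R_2) = 13×150/620 = 3.15 V. With the source grounded, V_GS = V_G = 3.15 V.
Assume saturation: I_D = (k_n/2)(V_GS − V_t)² = (3.5/2)×(3.15 − 1.2)² = 1.75×1.95² = 6.62 mA.
V_DS = V_DD − I_D·R_D = 13 − 6.62×1.5 = 3.07 V.
Saturation requires V_DS ≥ V_GS − V_t = 1.95 V; 3.07 ≥ 1.95 ✓.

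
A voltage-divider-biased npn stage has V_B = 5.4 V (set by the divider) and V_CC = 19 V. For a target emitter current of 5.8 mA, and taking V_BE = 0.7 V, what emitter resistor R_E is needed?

V_E = V_B − V_BE = 5.4 − 0.7 = 4.7 V.
R_E = V_E / I_E = 4.7 / 5.8 = 0.81 kΩ.

R_E ≈ 0.81 kΩ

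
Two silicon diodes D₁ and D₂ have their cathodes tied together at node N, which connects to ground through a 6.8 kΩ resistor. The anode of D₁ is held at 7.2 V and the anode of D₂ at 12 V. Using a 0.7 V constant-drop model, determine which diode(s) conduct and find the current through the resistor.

Only D₂ conducts; I_R ≈ 1.7 mA

Assume both conduct. Then node N would need to be at both 7.2−0.7 = 6.5 V and 12−0.7 = 11.3 V, which is impossible.
Assume only D₂ conducts: V_N = 12 − 0.7 = 11.3 V, so I_R = 11.3/6.8 = 1.66 mA.
Check D₁: its anode-to-cathode voltage is 7.2 − 11.3 = -4.1 V < 0.7 V, so it is off. The assumption is consistent.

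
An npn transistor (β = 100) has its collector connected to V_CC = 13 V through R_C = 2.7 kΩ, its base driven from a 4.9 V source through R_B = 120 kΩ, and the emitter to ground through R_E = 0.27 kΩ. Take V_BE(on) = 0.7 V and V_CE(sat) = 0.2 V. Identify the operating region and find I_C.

active; I_C ≈ 2.9 mA

Assume active. Base-emitter loop: I_B = (V_BB − V_BE)/(R_B + (β+1)R_E) = (4.9 − 0.7)/(120 + 101×0.27) = 0.0285 mA.
I_C = β·I_B = 100×0.0285 = 2.85 mA.
V_CE = V_CC − I_C·R_C − I_E·R_E = 13 − 2.85×2.7 − 2.88×0.27 = 4.52 V > V_CE(sat), so the active-region assumption holds.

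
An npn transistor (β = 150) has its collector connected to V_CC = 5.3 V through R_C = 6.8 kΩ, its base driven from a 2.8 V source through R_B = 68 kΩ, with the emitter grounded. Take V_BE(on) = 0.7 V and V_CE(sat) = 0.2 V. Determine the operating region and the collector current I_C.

Assume active: I_B = (2.8 − 0.7)/68 = 0.0309 mA, giving I_C = β·I_B = 4.63 mA.
But then V_CE = 5.3 − 4.63×6.8 = -26.2 V < V_CE(sat) = 0.2 V — impossible in the active region.
So the transistor is saturated. With V_CE = 0.2 V, I_C = (V_CC − 0.2)/R_C = 5.1/6.8 = 0.75 mA.
Check: β·I_B = 4.63 mA > I_C = 0.75 mA, confirming saturation.

saturation; I_C ≈ 0.75 mA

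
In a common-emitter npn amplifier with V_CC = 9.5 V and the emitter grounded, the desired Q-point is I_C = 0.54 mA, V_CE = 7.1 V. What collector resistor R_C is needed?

R_C ≈ 4.4 kΩ

Collector loop: V_CC = I_C·R_C + V_CE.
R_C = (V_CC − V_CE)/I_C = (9.5 − 7.1)/0.54 = 4.44 kΩ.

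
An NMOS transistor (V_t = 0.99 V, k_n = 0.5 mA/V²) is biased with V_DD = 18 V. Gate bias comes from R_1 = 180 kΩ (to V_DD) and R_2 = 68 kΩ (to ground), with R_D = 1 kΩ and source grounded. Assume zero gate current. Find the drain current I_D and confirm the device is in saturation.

I_D ≈ 3.9 mA

V_G = V_DD·R_2/(R_1+R_2) = 18×68/248 = 4.94 V. With the source grounded, V_GS = V_G = 4.94 V.
Assume saturation: I_D = (k_n/2)(V_GS − V_t)² = (0.5/2)×(4.94 − 0.99)² = 0.25×3.95² = 3.89 mA.
V_DS = V_DD − I_D·R_D = 18 − 3.89×1 = 14.1 V.
Saturation requires V_DS ≥ V_GS − V_t = 3.95 V; 14.1 ≥ 3.95 ✓.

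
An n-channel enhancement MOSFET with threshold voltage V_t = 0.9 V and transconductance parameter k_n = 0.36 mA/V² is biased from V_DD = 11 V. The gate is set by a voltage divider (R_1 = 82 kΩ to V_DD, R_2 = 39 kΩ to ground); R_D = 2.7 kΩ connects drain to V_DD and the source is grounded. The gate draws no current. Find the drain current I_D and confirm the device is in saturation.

I_D ≈ 1.3 mA

V_G = V_DD·R_2/(R_1+R_2) = 11×39/121 = 3.55 V. With the source grounded, V_GS = V_G = 3.55 V.
Assume saturation: I_D = (k_n/2)(V_GS − V_t)² = (0.36/2)×(3.55 − 0.9)² = 0.18×2.65² = 1.26 mA.
V_DS = V_DD − I_D·R_D = 11 − 1.26×2.7 = 7.6 V.
Saturation requires V_DS ≥ V_GS − V_t = 2.65 V; 7.6 ≥ 2.65 ✓.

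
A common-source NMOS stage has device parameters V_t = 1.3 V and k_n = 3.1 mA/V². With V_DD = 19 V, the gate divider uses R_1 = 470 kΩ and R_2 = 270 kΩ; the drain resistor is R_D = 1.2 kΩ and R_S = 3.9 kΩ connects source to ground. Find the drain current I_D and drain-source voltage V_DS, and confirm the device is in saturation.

V_G = V_DD·R_2/(R_1+R_2) = 19×270/740 = 6.93 V.
Assume saturation: I_D = (k_n/2)(V_GS − V_t)² with V_GS = V_G − I_D·R_S = 6.93 − 3.9·I_D.
Substituting gives 23.6·I_D² − 69.1·I_D + 49.2 = 0, with roots I_D = 1.22 or 1.71 mA.
The root I_D = 1.71 mA gives V_GS = 0.248 V ≤ V_t, so take I_D = 1.22 mA.
Then V_GS = 2.19 V and V_DS = V_DD − I_D(R_D+R_S) = 19 − 1.22×5.1 = 12.8 V.
Saturation requires V_DS ≥ V_GS − V_t = 0.886 V; 12.8 ≥ 0.886 ✓.

I_D ≈ 1.2 mA, V_DS ≈ 13 V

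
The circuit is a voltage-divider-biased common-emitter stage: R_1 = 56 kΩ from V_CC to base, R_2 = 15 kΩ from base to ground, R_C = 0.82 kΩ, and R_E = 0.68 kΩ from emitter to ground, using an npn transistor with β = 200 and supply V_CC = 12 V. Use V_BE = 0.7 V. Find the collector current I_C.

Thevenize the base divider: V_Th = V_CC·R_2/(R_1+R_2) = 12×15/71 = 2.54 V, R_Th = R_1‖R_2 = 11.8 kΩ.
Base-emitter loop: V_Th = I_B·R_Th + V_BE + (β+1)I_B·R_E, so I_B = (2.54 − 0.7) / (11.8 + 201×0.68) = 0.0124 mA.
I_C = β·I_B = 200×0.0124 = 2.47 mA, and I_E = (β+1)I_B = 2.48 mA.
V_CE = V_CC − I_C·R_C − I_E·R_E = 12 − 2.47×0.82 − 2.48×0.68 = 8.28 V.
V_CE = 8.28 V > 0.2 V confirms active-region operation.

I_C ≈ 2.5 mA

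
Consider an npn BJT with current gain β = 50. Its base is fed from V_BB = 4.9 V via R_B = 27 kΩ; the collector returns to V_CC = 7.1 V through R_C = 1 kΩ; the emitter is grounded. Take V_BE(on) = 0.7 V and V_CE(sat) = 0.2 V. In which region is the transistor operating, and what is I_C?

Assume active: I_B = (4.9 − 0.7)/27 = 0.156 mA, giving I_C = β·I_B = 7.78 mA.
But then V_CE = 7.1 − 7.78×1 = -0.678 V < V_CE(sat) = 0.2 V — impossible in the active region.
So the transistor is saturated. With V_CE = 0.2 V, I_C = (V_CC − 0.2)/R_C = 6.9/1 = 6.9 mA.
Check: β·I_B = 7.78 mA > I_C = 6.9 mA, confirming saturation.

saturation; I_C ≈ 6.9 mA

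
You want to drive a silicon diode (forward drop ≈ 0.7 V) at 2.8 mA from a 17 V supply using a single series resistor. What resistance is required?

The resistor drops V_S − V_D = 17 − 0.7 = 16.3 V at 2.8 mA.
R = 16.3 V / 2.8 mA = 5.82 kΩ.

R ≈ 5.8 kΩ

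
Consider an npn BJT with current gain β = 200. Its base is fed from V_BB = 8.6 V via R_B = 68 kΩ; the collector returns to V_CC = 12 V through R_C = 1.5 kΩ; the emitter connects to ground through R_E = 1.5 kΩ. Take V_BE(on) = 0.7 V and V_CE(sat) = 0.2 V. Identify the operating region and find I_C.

Assume active: I_B = (8.6 − 0.7)/(68 + 201×1.5) = 0.0214 mA, I_C = β·I_B = 4.28 mA.
Then V_CE = 12 − 4.28×1.5 − 4.3×1.5 = -0.86 V < 0.2 V — the active assumption fails.
Re-solve with V_CE = 0.2 V. KCL at the emitter: V_E/R_E = (V_BB−0.7−V_E)/R_B + (V_CC−0.2−V_E)/R_C, giving V_E = 5.92 V.
I_C = (V_CC − 0.2 − V_E)/R_C = (11.8 − 5.92)/1.5 = 3.92 mA.
Check: I_B = (7.9 − 5.92)/68 = 0.0291 mA, and β·I_B = 5.82 mA > I_C, confirming saturation.

saturation; I_C ≈ 3.9 mA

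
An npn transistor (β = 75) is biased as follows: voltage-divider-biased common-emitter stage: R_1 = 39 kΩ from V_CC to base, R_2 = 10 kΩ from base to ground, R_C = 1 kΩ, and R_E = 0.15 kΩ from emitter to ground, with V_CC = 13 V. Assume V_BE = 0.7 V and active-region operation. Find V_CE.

V_CE ≈ 4.3 V

Thevenize the base divider: V_Th = V_CC·R_2/(R_1+R_2) = 13×10/49 = 2.65 V, R_Th = R_1‖R_2 = 7.96 kΩ.
Base-emitter loop: V_Th = I_B·R_Th + V_BE + (β+1)I_B·R_E, so I_B = (2.65 − 0.7) / (7.96 + 76×0.15) = 0.101 mA.
I_C = β·I_B = 75×0.101 = 7.57 mA, and I_E = (β+1)I_B = 7.67 mA.
V_CE = V_CC − I_C·R_C − I_E·R_E = 13 − 7.57×1 − 7.67×0.15 = 4.28 V.
V_CE = 4.28 V > 0.2 V confirms active-region operation.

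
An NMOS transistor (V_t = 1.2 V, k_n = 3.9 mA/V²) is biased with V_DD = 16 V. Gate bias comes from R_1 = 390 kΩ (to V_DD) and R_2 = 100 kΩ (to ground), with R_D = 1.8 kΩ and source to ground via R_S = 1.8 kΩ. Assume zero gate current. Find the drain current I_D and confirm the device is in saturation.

V_G = V_DD·R_2/(R_1+R_2) = 16×100/490 = 3.27 V.
Assume saturation: I_D = (k_n/2)(V_GS − V_t)² with V_GS = V_G − I_D·R_S = 3.27 − 1.8·I_D.
Substituting gives 6.32·I_D² − 15.5·I_D + 8.32 = 0, with roots I_D = 0.793 or 1.66 mA.
The root I_D = 1.66 mA gives V_GS = 0.277 V ≤ V_t, so take I_D = 0.793 mA.
Then V_GS = 1.84 V and V_DS = V_DD − I_D(R_D+R_S) = 16 − 0.793×3.6 = 13.1 V.
Saturation requires V_DS ≥ V_GS − V_t = 0.638 V; 13.1 ≥ 0.638 ✓.

I_D ≈ 0.79 mA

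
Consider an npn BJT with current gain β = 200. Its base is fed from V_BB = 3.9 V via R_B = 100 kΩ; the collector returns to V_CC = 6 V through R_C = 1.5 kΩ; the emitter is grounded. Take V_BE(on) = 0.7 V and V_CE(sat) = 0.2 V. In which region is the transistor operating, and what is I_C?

saturation; I_C ≈ 3.9 mA

Assume active: I_B = (3.9 − 0.7)/100 = 0.032 mA, giving I_C = β·I_B = 6.4 mA.
But then V_CE = 6 − 6.4×1.5 = -3.6 V < V_CE(sat) = 0.2 V — impossible in the active region.
So the transistor is saturated. With V_CE = 0.2 V, I_C = (V_CC − 0.2)/R_C = 5.8/1.5 = 3.87 mA.
Check: β·I_B = 6.4 mA > I_C = 3.87 mA, confirming saturation.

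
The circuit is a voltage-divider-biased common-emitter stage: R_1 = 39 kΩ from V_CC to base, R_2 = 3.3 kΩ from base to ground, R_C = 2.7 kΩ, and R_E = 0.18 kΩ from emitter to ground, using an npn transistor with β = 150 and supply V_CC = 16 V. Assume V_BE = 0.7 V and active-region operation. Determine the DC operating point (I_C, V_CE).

I_C ≈ 2.7 mA, V_CE ≈ 8.2 V

Thevenize the base divider: V_Th = V_CC·R_2/(R_1+R_2) = 16×3.3/42.3 = 1.25 V, R_Th = R_1‖R_2 = 3.04 kΩ.
Base-emitter loop: V_Th = I_B·R_Th + V_BE + (β+1)I_B·R_E, so I_B = (1.25 − 0.7) / (3.04 + 151×0.18) = 0.0181 mA.
I_C = β·I_B = 150×0.0181 = 2.72 mA, and I_E = (β+1)I_B = 2.74 mA.
V_CE = V_CC − I_C·R_C − I_E·R_E = 16 − 2.72×2.7 − 2.74×0.18 = 8.16 V.
V_CE = 8.16 V > 0.2 V confirms active-region operation.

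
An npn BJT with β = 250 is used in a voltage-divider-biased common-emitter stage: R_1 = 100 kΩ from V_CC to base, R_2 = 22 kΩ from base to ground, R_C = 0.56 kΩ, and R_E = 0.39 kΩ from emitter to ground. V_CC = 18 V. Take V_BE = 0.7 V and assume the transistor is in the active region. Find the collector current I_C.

Thevenize the base divider: V_Th = V_CC·R_2/(R_1+R_2) = 18×22/122 = 3.25 V, R_Th = R_1‖R_2 = 18 kΩ.
Base-emitter loop: V_Th = I_B·R_Th + V_BE + (β+1)I_B·R_E, so I_B = (3.25 − 0.7) / (18 + 251×0.39) = 0.022 mA.
I_C = β·I_B = 250×0.022 = 5.49 mA, and I_E = (β+1)I_B = 5.51 mA.
V_CE = V_CC − I_C·R_C − I_E·R_E = 18 − 5.49×0.56 − 5.51×0.39 = 12.8 V.
V_CE = 12.8 V > 0.2 V confirms active-region operation.

I_C ≈ 5.5 mA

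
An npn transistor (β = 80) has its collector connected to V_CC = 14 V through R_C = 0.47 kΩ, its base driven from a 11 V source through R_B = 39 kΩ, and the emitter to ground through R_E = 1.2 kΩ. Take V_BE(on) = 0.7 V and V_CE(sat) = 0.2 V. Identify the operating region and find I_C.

active; I_C ≈ 6 mA

Assume active. Base-emitter loop: I_B = (V_BB − V_BE)/(R_B + (β+1)R_E) = (11 − 0.7)/(39 + 81×1.2) = 0.0756 mA.
I_C = β·I_B = 80×0.0756 = 6.05 mA.
V_CE = V_CC − I_C·R_C − I_E·R_E = 14 − 6.05×0.47 − 6.13×1.2 = 3.81 V > V_CE(sat), so the active-region assumption holds.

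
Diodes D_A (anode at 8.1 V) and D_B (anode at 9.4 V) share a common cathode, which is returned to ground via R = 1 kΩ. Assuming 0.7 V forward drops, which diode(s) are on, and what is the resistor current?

Assume both conduct. Then node N would need to be at both 8.1−0.7 = 7.4 V and 9.4−0.7 = 8.7 V, which is impossible.
Assume only D_B conducts: V_N = 9.4 − 0.7 = 8.7 V, so I_R = 8.7/1 = 8.7 mA.
Check D_A: its anode-to-cathode voltage is 8.1 − 8.7 = -0.6 V < 0.7 V, so it is off. The assumption is consistent.

Only D_B conducts; I_R ≈ 8.7 mA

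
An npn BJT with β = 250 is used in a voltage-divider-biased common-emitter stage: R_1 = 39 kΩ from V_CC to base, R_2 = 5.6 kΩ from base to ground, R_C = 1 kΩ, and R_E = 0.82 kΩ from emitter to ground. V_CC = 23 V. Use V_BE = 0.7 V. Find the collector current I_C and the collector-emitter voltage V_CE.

Thevenize the base divider: V_Th = V_CC·R_2/(R_1+R_2) = 23×5.6/44.6 = 2.89 V, R_Th = R_1‖R_2 = 4.9 kΩ.
Base-emitter loop: V_Th = I_B·R_Th + V_BE + (β+1)I_B·R_E, so I_B = (2.89 − 0.7) / (4.9 + 251×0.82) = 0.0104 mA.
I_C = β·I_B = 250×0.0104 = 2.6 mA, and I_E = (β+1)I_B = 2.61 mA.
V_CE = V_CC − I_C·R_C − I_E·R_E = 23 − 2.6×1 − 2.61×0.82 = 18.3 V.
V_CE = 18.3 V > 0.2 V confirms active-region operation.

I_C ≈ 2.6 mA, V_CE ≈ 18 V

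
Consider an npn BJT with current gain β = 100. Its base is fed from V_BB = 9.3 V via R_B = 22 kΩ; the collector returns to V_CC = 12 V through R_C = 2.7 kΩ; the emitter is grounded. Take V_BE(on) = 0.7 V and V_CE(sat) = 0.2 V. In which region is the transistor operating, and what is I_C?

saturation; I_C ≈ 4.4 mA

Assume active: I_B = (9.3 − 0.7)/22 = 0.391 mA, giving I_C = β·I_B = 39.1 mA.
But then V_CE = 12 − 39.1×2.7 = -93.5 V < V_CE(sat) = 0.2 V — impossible in the active region.
So the transistor is saturated. With V_CE = 0.2 V, I_C = (V_CC − 0.2)/R_C = 11.8/2.7 = 4.37 mA.
Check: β·I_B = 39.1 mA > I_C = 4.37 mA, confirming saturation.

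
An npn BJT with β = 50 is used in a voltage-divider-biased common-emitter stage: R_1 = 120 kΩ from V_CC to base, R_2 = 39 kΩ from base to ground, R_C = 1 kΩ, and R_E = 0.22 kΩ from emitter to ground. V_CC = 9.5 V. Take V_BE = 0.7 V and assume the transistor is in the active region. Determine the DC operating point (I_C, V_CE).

I_C ≈ 2 mA, V_CE ≈ 7 V

Thevenize the base divider: V_Th = V_CC·R_2/(R_1+R_2) = 9.5×39/159 = 2.33 V, R_Th = R_1‖R_2 = 29.4 kΩ.
Base-emitter loop: V_Th = I_B·R_Th + V_BE + (β+1)I_B·R_E, so I_B = (2.33 − 0.7) / (29.4 + 51×0.22) = 0.0401 mA.
I_C = β·I_B = 50×0.0401 = 2 mA, and I_E = (β+1)I_B = 2.05 mA.
V_CE = V_CC − I_C·R_C − I_E·R_E = 9.5 − 2×1 − 2.05×0.22 = 7.05 V.
V_CE = 7.05 V > 0.2 V confirms active-region operation.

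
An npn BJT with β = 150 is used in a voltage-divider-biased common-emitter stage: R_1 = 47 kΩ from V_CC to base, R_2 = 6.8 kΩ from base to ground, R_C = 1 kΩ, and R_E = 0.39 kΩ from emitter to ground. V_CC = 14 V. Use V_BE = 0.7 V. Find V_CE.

Thevenize the base divider: V_Th = V_CC·R_2/(R_1+R_2) = 14×6.8/53.8 = 1.77 V, R_Th = R_1‖R_2 = 5.94 kΩ.
Base-emitter loop: V_Th = I_B·R_Th + V_BE + (β+1)I_B·R_E, so I_B = (1.77 − 0.7) / (5.94 + 151×0.39) = 0.0165 mA.
I_C = β·I_B = 150×0.0165 = 2.47 mA, and I_E = (β+1)I_B = 2.49 mA.
V_CE = V_CC − I_C·R_C − I_E·R_E = 14 − 2.47×1 − 2.49×0.39 = 10.6 V.
V_CE = 10.6 V > 0.2 V confirms active-region operation.

V_CE ≈ 11 V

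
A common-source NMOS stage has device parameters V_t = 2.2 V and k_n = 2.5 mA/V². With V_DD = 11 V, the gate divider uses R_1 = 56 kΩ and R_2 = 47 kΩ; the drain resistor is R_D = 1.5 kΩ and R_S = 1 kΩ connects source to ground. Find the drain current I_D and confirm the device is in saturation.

I_D ≈ 1.7 mA

V_G = V_DD·R_2/(R_1+R_2) = 11×47/103 = 5.02 V.
Assume saturation: I_D = (k_n/2)(V_GS − V_t)² with V_GS = V_G − I_D·R_S = 5.02 − 1·I_D.
Substituting gives 1.25·I_D² − 8.05·I_D + 9.94 = 0, with roots I_D = 1.67 or 4.77 mA.
The root I_D = 4.77 mA gives V_GS = 0.246 V ≤ V_t, so take I_D = 1.67 mA.
Then V_GS = 3.35 V and V_DS = V_DD − I_D(R_D+R_S) = 11 − 1.67×2.5 = 6.84 V.
Saturation requires V_DS ≥ V_GS − V_t = 1.15 V; 6.84 ≥ 1.15 ✓.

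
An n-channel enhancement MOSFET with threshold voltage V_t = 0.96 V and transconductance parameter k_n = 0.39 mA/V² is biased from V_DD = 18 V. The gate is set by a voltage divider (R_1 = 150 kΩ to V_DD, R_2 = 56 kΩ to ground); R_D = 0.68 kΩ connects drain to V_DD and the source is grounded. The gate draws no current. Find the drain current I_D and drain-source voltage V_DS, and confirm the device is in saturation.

V_G = V_DD·R_2/(R_1+R_2) = 18×56/206 = 4.89 V. With the source grounded, V_GS = V_G = 4.89 V.
Assume saturation: I_D = (k_n/2)(V_GS − V_t)² = (0.39/2)×(4.89 − 0.96)² = 0.195×3.93² = 3.02 mA.
V_DS = V_DD − I_D·R_D = 18 − 3.02×0.68 = 15.9 V.
Saturation requires V_DS ≥ V_GS − V_t = 3.93 V; 15.9 ≥ 3.93 ✓.

I_D ≈ 3 mA, V_DS ≈ 16 V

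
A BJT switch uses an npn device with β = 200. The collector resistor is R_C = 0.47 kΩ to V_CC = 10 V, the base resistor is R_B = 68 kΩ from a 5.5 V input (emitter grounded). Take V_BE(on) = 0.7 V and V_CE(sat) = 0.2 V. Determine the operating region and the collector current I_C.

active; I_C ≈ 14 mA

Assume active. Base-emitter loop: I_B = (V_BB − V_BE)/R_B = (5.5 − 0.7)/68 = 0.0706 mA.
I_C = β·I_B = 200×0.0706 = 14.1 mA.
V_CE = V_CC − I_C·R_C = 10 − 14.1×0.47 = 3.36 V > V_CE(sat), so the active-region assumption holds.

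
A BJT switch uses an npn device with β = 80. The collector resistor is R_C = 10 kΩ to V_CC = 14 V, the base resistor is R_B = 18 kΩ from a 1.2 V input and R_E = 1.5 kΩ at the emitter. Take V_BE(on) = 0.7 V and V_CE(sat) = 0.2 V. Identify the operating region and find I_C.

Assume active. Base-emitter loop: I_B = (V_BB − V_BE)/(R_B + (β+1)R_E) = (1.2 − 0.7)/(18 + 81×1.5) = 0.00358 mA.
I_C = β·I_B = 80×0.00358 = 0.287 mA.
V_CE = V_CC − I_C·R_C − I_E·R_E = 14 − 0.287×10 − 0.29×1.5 = 10.7 V > V_CE(sat), so the active-region assumption holds.

active; I_C ≈ 0.29 mA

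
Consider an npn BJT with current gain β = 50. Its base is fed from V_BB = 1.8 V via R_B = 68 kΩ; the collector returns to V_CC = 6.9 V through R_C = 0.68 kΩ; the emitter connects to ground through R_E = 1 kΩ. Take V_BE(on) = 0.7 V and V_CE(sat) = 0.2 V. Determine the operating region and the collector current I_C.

active; I_C ≈ 0.46 mA

Assume active. Base-emitter loop: I_B = (V_BB − V_BE)/(R_B + (β+1)R_E) = (1.8 − 0.7)/(68 + 51×1) = 0.00924 mA.
I_C = β·I_B = 50×0.00924 = 0.462 mA.
V_CE = V_CC − I_C·R_C − I_E·R_E = 6.9 − 0.462×0.68 − 0.471×1 = 6.11 V > V_CE(sat), so the active-region assumption holds.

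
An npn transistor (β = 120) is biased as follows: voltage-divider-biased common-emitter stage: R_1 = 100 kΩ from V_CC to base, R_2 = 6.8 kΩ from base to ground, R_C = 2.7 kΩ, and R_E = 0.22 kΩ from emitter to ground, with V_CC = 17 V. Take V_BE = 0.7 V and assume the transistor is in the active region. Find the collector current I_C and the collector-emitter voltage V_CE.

I_C ≈ 1.4 mA, V_CE ≈ 13 V

Thevenize the base divider: V_Th = V_CC·R_2/(R_1+R_2) = 17×6.8/107 = 1.08 V, R_Th = R_1‖R_2 = 6.37 kΩ.
Base-emitter loop: V_Th = I_B·R_Th + V_BE + (β+1)I_B·R_E, so I_B = (1.08 − 0.7) / (6.37 + 121×0.22) = 0.0116 mA.
I_C = β·I_B = 120×0.0116 = 1.39 mA, and I_E = (β+1)I_B = 1.4 mA.
V_CE = V_CC − I_C·R_C − I_E·R_E = 17 − 1.39×2.7 − 1.4×0.22 = 12.9 V.
V_CE = 12.9 V > 0.2 V confirms active-region operation.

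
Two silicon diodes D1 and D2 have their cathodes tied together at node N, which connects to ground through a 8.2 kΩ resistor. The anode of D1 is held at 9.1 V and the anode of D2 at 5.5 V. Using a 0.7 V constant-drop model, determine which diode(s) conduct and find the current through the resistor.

Only D1 conducts; I_R ≈ 1 mA

Assume both conduct. Then node N would need to be at both 9.1−0.7 = 8.4 V and 5.5−0.7 = 4.8 V, which is impossible.
Assume only D1 conducts: V_N = 9.1 − 0.7 = 8.4 V, so I_R = 8.4/8.2 = 1.02 mA.
Check D2: its anode-to-cathode voltage is 5.5 − 8.4 = -2.9 V < 0.7 V, so it is off. The assumption is consistent.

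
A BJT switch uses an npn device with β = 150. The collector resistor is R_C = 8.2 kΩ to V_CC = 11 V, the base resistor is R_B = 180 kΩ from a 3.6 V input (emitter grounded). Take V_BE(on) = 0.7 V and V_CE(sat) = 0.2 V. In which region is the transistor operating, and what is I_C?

Assume active: I_B = (3.6 − 0.7)/180 = 0.0161 mA, giving I_C = β·I_B = 2.42 mA.
But then V_CE = 11 − 2.42×8.2 = -8.82 V < V_CE(sat) = 0.2 V — impossible in the active region.
So the transistor is saturated. With V_CE = 0.2 V, I_C = (V_CC − 0.2)/R_C = 10.8/8.2 = 1.32 mA.
Check: β·I_B = 2.42 mA > I_C = 1.32 mA, confirming saturation.

saturation; I_C ≈ 1.3 mA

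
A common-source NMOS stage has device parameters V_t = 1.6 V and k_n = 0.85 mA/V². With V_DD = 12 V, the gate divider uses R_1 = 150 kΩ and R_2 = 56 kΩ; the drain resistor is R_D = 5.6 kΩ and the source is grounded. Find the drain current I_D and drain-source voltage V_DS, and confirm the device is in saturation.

V_G = V_DD·R_2/(R_1+R_2) = 12×56/206 = 3.26 V. With the source grounded, V_GS = V_G = 3.26 V.
Assume saturation: I_D = (k_n/2)(V_GS − V_t)² = (0.85/2)×(3.26 − 1.6)² = 0.425×1.66² = 1.17 mA.
V_DS = V_DD − I_D·R_D = 12 − 1.17×5.6 = 5.42 V.
Saturation requires V_DS ≥ V_GS − V_t = 1.66 V; 5.42 ≥ 1.66 ✓.

I_D ≈ 1.2 mA, V_DS ≈ 5.4 V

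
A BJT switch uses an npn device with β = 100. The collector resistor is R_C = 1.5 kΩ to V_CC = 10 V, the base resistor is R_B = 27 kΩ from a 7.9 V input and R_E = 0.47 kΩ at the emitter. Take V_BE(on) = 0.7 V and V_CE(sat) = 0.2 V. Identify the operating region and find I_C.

Assume active: I_B = (7.9 − 0.7)/(27 + 101×0.47) = 0.0967 mA, I_C = β·I_B = 9.67 mA.
Then V_CE = 10 − 9.67×1.5 − 9.77×0.47 = -9.09 V < 0.2 V — the active assumption fails.
Re-solve with V_CE = 0.2 V. KCL at the emitter: V_E/R_E = (V_BB−0.7−V_E)/R_B + (V_CC−0.2−V_E)/R_C, giving V_E = 2.4 V.
I_C = (V_CC − 0.2 − V_E)/R_C = (9.8 − 2.4)/1.5 = 4.93 mA.
Check: I_B = (7.2 − 2.4)/27 = 0.178 mA, and β·I_B = 17.8 mA > I_C, confirming saturation.

saturation; I_C ≈ 4.9 mA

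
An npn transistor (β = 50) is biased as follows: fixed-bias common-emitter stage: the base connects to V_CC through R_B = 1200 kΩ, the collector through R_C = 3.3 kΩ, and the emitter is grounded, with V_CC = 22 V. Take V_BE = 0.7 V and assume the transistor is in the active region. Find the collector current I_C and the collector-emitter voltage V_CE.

I_C ≈ 0.89 mA, V_CE ≈ 19 V

Base loop: V_CC = I_B·R_B + V_BE, so I_B = (22 − 0.7)/1200 kΩ = 0.0178 mA.
In the active region I_C = β·I_B = 50 × 0.0178 = 0.888 mA.
Collector loop: V_CE = V_CC − I_C·R_C = 22 − 0.888×3.3 = 19.1 V.
Since V_CE = 19.1 V > V_CE(sat) ≈ 0.2 V, the transistor is in the active region as assumed.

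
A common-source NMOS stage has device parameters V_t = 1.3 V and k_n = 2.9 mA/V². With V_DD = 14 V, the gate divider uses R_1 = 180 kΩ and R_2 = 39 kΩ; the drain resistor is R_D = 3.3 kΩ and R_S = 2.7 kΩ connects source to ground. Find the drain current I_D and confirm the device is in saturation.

I_D ≈ 0.28 mA

V_G = V_DD·R_2/(R_1+R_2) = 14×39/219 = 2.49 V.
Assume saturation: I_D = (k_n/2)(V_GS − V_t)² with V_GS = V_G − I_D·R_S = 2.49 − 2.7·I_D.
Substituting gives 10.6·I_D² − 10.3·I_D + 2.06 = 0, with roots I_D = 0.279 or 0.699 mA.
The root I_D = 0.699 mA gives V_GS = 0.606 V ≤ V_t, so take I_D = 0.279 mA.
Then V_GS = 1.74 V and V_DS = V_DD − I_D(R_D+R_S) = 14 − 0.279×6 = 12.3 V.
Saturation requires V_DS ≥ V_GS − V_t = 0.439 V; 12.3 ≥ 0.439 ✓.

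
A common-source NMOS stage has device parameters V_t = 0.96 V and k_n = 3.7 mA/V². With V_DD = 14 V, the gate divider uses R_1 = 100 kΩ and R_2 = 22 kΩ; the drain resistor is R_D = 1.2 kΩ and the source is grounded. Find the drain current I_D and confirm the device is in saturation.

I_D ≈ 4.5 mA

V_G = V_DD·R_2/(R_1+R_2) = 14×22/122 = 2.52 V. With the source grounded, V_GS = V_G = 2.52 V.
Assume saturation: I_D = (k_n/2)(V_GS − V_t)² = (3.7/2)×(2.52 − 0.96)² = 1.85×1.56² = 4.53 mA.
V_DS = V_DD − I_D·R_D = 14 − 4.53×1.2 = 8.57 V.
Saturation requires V_DS ≥ V_GS − V_t = 1.56 V; 8.57 ≥ 1.56 ✓.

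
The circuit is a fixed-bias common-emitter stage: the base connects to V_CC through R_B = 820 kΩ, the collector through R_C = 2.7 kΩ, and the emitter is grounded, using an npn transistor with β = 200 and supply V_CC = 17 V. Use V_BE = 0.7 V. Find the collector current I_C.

Base loop: V_CC = I_B·R_B + V_BE, so I_B = (17 − 0.7)/820 kΩ = 0.0199 mA.
In the active region I_C = β·I_B = 200 × 0.0199 = 3.98 mA.
Collector loop: V_CE = V_CC − I_C·R_C = 17 − 3.98×2.7 = 6.27 V.
Since V_CE = 6.27 V > V_CE(sat) ≈ 0.2 V, the transistor is in the active region as assumed.

I_C ≈ 4 mA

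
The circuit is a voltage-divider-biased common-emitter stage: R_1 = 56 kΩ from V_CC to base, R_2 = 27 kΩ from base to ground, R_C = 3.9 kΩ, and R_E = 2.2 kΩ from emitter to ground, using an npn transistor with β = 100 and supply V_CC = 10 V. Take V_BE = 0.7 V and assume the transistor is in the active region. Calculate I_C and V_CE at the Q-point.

I_C ≈ 1.1 mA, V_CE ≈ 3.5 V

Thevenize the base divider: V_Th = V_CC·R_2/(R_1+R_2) = 10×27/83 = 3.25 V, R_Th = R_1‖R_2 = 18.2 kΩ.
Base-emitter loop: V_Th = I_B·R_Th + V_BE + (β+1)I_B·R_E, so I_B = (3.25 − 0.7) / (18.2 + 101×2.2) = 0.0106 mA.
I_C = β·I_B = 100×0.0106 = 1.06 mA, and I_E = (β+1)I_B = 1.07 mA.
V_CE = V_CC − I_C·R_C − I_E·R_E = 10 − 1.06×3.9 − 1.07×2.2 = 3.5 V.
V_CE = 3.5 V > 0.2 V confirms active-region operation.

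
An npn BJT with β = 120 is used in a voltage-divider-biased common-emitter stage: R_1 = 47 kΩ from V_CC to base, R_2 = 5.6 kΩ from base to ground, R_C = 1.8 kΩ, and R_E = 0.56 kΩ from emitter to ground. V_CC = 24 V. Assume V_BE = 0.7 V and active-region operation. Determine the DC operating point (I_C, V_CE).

Thevenize the base divider: V_Th = V_CC·R_2/(R_1+R_2) = 24×5.6/52.6 = 2.56 V, R_Th = R_1‖R_2 = 5 kΩ.
Base-emitter loop: V_Th = I_B·R_Th + V_BE + (β+1)I_B·R_E, so I_B = (2.56 − 0.7) / (5 + 121×0.56) = 0.0255 mA.
I_C = β·I_B = 120×0.0255 = 3.06 mA, and I_E = (β+1)I_B = 3.08 mA.
V_CE = V_CC − I_C·R_C − I_E·R_E = 24 − 3.06×1.8 − 3.08×0.56 = 16.8 V.
V_CE = 16.8 V > 0.2 V confirms active-region operation.

I_C ≈ 3.1 mA, V_CE ≈ 17 V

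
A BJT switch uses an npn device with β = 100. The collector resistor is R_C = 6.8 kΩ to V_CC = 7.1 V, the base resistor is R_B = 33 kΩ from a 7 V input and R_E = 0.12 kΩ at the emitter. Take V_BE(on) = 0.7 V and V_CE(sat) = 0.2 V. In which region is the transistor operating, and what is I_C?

saturation; I_C ≈ 0.99 mA

Assume active: I_B = (7 − 0.7)/(33 + 101×0.12) = 0.14 mA, I_C = β·I_B = 14 mA.
Then V_CE = 7.1 − 14×6.8 − 14.1×0.12 = -89.5 V < 0.2 V — the active assumption fails.
Re-solve with V_CE = 0.2 V. KCL at the emitter: V_E/R_E = (V_BB−0.7−V_E)/R_B + (V_CC−0.2−V_E)/R_C, giving V_E = 0.142 V.
I_C = (V_CC − 0.2 − V_E)/R_C = (6.9 − 0.142)/6.8 = 0.994 mA.
Check: I_B = (6.3 − 0.142)/33 = 0.187 mA, and β·I_B = 18.7 mA > I_C, confirming saturation.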